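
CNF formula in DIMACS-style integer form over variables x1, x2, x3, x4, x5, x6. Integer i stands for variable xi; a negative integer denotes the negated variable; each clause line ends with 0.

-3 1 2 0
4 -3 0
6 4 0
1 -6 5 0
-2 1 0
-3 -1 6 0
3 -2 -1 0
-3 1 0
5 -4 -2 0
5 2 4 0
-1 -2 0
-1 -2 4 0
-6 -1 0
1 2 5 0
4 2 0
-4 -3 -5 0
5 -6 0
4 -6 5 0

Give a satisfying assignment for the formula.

x1 = F, x2 = F, x3 = F, x4 = T, x5 = T, x6 = F

Set x1 = False and propagate.
  then x2 is forced to False.
  then x3 is forced to False.
  then x5 is forced to True.
  then x4 is forced to True.
x6 is now unconstrained; take x6 = False.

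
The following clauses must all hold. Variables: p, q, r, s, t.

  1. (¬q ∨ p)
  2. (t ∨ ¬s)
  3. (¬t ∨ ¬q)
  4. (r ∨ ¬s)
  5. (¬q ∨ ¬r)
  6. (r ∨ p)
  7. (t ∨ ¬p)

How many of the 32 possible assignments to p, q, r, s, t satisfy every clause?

6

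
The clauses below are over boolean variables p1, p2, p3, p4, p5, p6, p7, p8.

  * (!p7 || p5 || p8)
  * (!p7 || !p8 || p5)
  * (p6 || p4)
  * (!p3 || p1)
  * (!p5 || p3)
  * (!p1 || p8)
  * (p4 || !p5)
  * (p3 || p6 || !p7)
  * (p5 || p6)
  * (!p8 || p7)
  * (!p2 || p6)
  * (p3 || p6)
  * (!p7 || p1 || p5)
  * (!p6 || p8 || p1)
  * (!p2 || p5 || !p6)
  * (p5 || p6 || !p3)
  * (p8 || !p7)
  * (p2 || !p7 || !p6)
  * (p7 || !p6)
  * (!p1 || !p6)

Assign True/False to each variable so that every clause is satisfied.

p1=T  p2=F  p3=T  p4=T  p5=T  p6=F  p7=T  p8=T

Check each clause:
  1. (!p7 || p5 || p8) — p8 is true.
  2. (p5 || !p7 || !p8) — p5 is true.
  3. (p4 || p6) — p4 is true.
  4. (!p3 || p1) — p1 is true.
  5. (p3 || !p5) — p3 is true.
  6. (!p1 || p8) — p8 is true.
  7. (!p5 || p4) — p4 is true.
  8. (p3 || !p7 || p6) — p3 is true.
  9. (p5 || p6) — p5 is true.
  10. (!p8 || p7) — p7 is true.
  11. (p6 || !p2) — !p2 is true.
  12. (p3 || p6) — p3 is true.
  13. (p5 || p1 || !p7) — p5 is true.
  14. (!p6 || p8 || p1) — p8 is true.
  15. (p5 || !p6 || !p2) — !p6 is true.
  16. (!p3 || p5 || p6) — p5 is true.
  17. (p8 || !p7) — p8 is true.
  18. (!p6 || !p7 || p2) — !p6 is true.
  19. (!p6 || p7) — !p6 is true.
  20. (!p6 || !p1) — !p6 is true.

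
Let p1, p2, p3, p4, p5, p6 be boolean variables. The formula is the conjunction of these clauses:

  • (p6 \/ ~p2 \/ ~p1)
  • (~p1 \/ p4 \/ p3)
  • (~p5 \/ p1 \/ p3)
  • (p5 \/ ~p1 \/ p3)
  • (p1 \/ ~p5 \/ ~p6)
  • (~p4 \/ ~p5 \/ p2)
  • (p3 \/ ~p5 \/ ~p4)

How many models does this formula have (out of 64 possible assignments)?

Split on p1, then p5.
  p1=1, p5=1: remaining (p2,p3,p4,p6) ∈ {(0,1,0,0); (0,1,0,1); (1,1,0,1); (1,1,1,1)} — 4.
  p1=1, p5=0: p4 free; 3 ways for (p2,p3,p6) × 2^1 = 6.
  p1=0, p5=1: remaining (p2,p3,p4,p6) ∈ {(0,1,0,0); (1,1,0,0); (1,1,1,0)} — 3.
  p1=0, p5=0: p2, p3, p4, p6 free → 2^4 = 16.
Total: 4 + 6 + 3 + 16 = 29.

29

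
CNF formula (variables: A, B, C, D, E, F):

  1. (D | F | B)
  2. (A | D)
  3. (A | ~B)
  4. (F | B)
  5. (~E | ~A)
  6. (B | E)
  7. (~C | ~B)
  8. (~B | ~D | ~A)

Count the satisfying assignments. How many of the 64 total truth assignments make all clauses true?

4

The models are:
  A=F B=F C=F D=T E=T F=T
  A=F B=F C=T D=T E=T F=T
  A=T B=T C=F D=F E=F F=F
  A=T B=T C=F D=F E=F F=T
That's 4 in total.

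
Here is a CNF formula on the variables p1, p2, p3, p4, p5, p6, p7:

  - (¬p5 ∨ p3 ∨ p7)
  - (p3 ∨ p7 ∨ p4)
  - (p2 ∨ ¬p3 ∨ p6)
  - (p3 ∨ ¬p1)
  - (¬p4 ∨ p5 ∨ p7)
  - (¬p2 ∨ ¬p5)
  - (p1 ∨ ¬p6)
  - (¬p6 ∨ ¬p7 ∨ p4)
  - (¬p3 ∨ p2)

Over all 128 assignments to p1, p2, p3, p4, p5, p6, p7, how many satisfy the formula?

14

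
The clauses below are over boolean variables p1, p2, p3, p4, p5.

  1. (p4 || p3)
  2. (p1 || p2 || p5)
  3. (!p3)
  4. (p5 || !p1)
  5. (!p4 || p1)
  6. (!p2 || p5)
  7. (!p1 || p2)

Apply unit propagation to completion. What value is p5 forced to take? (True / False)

True

Unit clause (!p3) sets p3 = False.
(p4 || p3) with p3 = False leaves only p4, so p4 = True.
In (p1 || !p4), !p4 is now false; p1 must hold, so p1 = True.
In (p5 || !p1), !p1 is now false; p5 must hold, so p5 = True.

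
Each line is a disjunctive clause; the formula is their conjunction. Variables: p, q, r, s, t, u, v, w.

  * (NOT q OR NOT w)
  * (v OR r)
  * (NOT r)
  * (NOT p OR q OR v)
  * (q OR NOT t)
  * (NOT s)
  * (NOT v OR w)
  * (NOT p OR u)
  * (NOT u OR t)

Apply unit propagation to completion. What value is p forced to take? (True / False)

(NOT r) stands alone — r = False.
In (r OR v), r is now false; v must hold, so v = True.
(NOT s) is a unit clause: s = False.
From (NOT v OR w) and v = True: w = True.
(NOT w OR NOT q): since w = True, the clause reduces to (NOT q). q = False.
(NOT t OR q) with q = False leaves only NOT t, so t = False.
From (t OR NOT u) and t = False: u = False.
From (NOT p OR u) and u = False: p = False.

False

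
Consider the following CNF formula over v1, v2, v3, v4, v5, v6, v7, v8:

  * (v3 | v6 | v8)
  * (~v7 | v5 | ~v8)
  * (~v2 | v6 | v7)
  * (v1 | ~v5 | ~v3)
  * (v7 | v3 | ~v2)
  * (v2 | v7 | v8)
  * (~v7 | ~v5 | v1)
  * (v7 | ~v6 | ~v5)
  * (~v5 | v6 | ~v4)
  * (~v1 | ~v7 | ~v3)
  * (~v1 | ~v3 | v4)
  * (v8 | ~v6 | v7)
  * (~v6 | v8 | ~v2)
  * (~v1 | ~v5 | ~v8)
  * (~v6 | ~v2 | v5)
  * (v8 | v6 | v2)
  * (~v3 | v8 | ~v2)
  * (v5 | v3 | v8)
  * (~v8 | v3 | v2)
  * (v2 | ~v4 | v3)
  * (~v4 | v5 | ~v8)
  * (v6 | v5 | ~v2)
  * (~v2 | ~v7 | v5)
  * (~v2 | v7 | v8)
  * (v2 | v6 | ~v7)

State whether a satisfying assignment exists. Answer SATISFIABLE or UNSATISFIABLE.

Try v1 = True.
Branch on v2: take v2 = False.
Try v3 = False.
  then v8 is forced to False.
  then v6 is forced to True.
  then v7 is forced to True.
  then v5 is forced to True.
  then v4 is forced to False.
So v1=T, v2=F, v3=F, v4=F, v5=T, v6=T, v7=T, v8=F is a satisfying assignment.

SATISFIABLE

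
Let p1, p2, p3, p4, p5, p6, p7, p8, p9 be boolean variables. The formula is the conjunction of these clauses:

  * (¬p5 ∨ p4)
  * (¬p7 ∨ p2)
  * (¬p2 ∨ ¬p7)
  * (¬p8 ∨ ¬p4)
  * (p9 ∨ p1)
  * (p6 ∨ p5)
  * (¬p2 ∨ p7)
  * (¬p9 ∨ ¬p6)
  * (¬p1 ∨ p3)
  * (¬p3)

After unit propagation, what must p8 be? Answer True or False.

False

(¬p3) is a unit clause: p3 = False.
From (p3 ∨ ¬p1) and p3 = False: p1 = False.
(p9 ∨ p1): since p1 = False, the clause reduces to (p9). p9 = True.
In (¬p6 ∨ ¬p9), ¬p9 is now false; ¬p6 must hold, so p6 = False.
(p6 ∨ p5): since p6 = False, the clause reduces to (p5). p5 = True.
From (¬p5 ∨ p4) and p5 = True: p4 = True.
(¬p8 ∨ ¬p4): since p4 = True, the clause reduces to (¬p8). p8 = False.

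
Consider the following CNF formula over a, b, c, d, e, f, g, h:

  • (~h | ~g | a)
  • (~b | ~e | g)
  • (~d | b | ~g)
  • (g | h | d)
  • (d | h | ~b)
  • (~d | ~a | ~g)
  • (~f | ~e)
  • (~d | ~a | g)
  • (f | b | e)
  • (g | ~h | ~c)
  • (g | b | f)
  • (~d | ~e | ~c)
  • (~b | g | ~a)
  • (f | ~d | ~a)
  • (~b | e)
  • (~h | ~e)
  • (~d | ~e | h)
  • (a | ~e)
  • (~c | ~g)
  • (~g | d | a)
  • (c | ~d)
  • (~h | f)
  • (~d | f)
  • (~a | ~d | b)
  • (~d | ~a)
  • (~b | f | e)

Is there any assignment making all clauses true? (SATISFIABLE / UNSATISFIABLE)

SATISFIABLE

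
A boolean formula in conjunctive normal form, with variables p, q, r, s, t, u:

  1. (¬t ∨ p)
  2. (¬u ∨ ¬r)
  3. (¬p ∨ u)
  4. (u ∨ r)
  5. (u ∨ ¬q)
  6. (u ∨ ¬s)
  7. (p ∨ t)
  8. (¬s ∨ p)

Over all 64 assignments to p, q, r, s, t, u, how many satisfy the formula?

8

The models are:
  p=1 q=0 r=0 s=0 t=0 u=1
  p=1 q=0 r=0 s=0 t=1 u=1
  p=1 q=0 r=0 s=1 t=0 u=1
  p=1 q=0 r=0 s=1 t=1 u=1
  p=1 q=1 r=0 s=0 t=0 u=1
  p=1 q=1 r=0 s=0 t=1 u=1
  p=1 q=1 r=0 s=1 t=0 u=1
  p=1 q=1 r=0 s=1 t=1 u=1
That's 8 in total.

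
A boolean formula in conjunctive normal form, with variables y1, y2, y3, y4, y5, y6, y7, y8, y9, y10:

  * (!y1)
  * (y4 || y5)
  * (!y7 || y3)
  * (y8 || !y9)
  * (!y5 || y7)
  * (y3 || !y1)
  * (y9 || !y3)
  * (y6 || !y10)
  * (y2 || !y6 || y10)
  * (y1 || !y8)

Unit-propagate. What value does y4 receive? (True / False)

True

(!y1) stands alone — y1 = False.
(!y8 || y1): since y1 = False, the clause reduces to (!y8). y8 = False.
(!y9 || y8) with y8 = False leaves only !y9, so y9 = False.
In (y9 || !y3), y9 is now false; !y3 must hold, so y3 = False.
From (y3 || !y7) and y3 = False: y7 = False.
From (y7 || !y5) and y7 = False: y5 = False.
(y5 || y4): since y5 = False, the clause reduces to (y4). y4 = True.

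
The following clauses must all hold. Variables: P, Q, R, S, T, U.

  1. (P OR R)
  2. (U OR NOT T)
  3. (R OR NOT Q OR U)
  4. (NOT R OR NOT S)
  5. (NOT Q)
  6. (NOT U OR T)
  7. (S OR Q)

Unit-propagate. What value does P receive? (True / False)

True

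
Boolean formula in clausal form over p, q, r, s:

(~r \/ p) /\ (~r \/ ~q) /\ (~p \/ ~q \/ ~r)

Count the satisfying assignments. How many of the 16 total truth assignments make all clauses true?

10

Split on r, then p.
  r=1, p=1: remaining (q,s) ∈ {(0,0); (0,1)} — 2.
  r=1, p=0: a clause becomes empty — 0.
  r=0, p=1: remaining (q,s) ∈ {(0,0); (0,1); (1,0); (1,1)} — 4.
  r=0, p=0: remaining (q,s) ∈ {(0,0); (0,1); (1,0); (1,1)} — 4.
Total: 2 + 0 + 4 + 4 = 10.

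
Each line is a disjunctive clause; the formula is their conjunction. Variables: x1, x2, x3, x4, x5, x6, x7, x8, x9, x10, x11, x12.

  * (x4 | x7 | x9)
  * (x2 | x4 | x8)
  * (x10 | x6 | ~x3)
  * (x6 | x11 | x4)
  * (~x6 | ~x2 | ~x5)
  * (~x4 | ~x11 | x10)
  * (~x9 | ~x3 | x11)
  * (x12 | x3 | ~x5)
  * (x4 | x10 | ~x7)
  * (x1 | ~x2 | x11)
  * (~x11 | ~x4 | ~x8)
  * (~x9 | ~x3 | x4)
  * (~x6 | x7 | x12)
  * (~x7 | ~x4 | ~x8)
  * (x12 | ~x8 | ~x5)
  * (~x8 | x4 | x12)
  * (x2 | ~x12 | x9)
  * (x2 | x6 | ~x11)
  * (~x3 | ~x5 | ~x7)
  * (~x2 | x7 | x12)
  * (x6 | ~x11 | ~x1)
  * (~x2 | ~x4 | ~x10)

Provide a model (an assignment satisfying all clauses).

x1=False  x2=True  x3=False  x4=False  x5=False  x6=True  x7=True  x8=True  x9=False  x10=True  x11=True  x12=True

x5 occurs only negated in the remaining clauses — set x5 = False.
Set x1 = False and propagate.
Branch on x2: take x2 = True.
  then x11 is forced to True.
Set x3 = False and propagate.
For the remaining variables, x4 = False, x6 = True, x7 = True, x8 = True, x9 = False, x10 = True, x12 = True works.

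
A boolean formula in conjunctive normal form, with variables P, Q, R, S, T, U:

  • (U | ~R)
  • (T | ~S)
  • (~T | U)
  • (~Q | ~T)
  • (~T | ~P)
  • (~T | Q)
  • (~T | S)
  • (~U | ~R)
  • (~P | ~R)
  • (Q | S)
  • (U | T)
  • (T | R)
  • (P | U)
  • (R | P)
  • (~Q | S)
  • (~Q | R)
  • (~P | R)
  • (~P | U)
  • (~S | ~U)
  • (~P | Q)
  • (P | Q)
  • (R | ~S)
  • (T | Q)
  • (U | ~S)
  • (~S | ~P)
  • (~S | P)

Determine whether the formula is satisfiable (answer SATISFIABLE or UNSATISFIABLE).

UNSATISFIABLE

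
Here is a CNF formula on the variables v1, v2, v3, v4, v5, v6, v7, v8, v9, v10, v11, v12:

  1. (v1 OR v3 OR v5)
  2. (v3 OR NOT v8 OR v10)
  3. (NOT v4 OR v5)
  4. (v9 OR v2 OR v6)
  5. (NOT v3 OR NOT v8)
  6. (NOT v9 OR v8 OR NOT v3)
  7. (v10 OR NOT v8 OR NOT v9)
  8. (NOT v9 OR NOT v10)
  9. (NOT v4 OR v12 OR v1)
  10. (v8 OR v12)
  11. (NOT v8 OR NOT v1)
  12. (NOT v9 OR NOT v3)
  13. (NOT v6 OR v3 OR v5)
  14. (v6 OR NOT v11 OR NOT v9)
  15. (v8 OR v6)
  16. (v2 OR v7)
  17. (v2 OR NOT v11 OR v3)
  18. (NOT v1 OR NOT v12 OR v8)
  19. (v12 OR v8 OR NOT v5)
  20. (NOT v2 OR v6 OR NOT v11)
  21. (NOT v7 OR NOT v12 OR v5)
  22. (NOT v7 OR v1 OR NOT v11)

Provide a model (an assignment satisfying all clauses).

v1=F, v2=F, v3=T, v4=F, v5=T, v6=T, v7=T, v8=F, v9=F, v10=F, v11=F, v12=T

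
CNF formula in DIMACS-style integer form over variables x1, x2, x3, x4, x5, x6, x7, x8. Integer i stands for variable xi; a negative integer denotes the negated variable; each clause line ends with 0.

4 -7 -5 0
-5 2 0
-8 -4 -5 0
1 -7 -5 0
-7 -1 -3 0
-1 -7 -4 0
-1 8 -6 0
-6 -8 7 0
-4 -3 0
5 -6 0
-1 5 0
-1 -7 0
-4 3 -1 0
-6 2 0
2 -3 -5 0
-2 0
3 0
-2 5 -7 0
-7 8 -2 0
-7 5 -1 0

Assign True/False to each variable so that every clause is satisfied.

(¬x2) is a unit clause, so x2 = False.
Unit propagation: (¬x5) forces x5 = False.
(¬x6) is a unit clause, so x6 = False.
(¬x1) is a unit clause, so x1 = False.
(x3) is a unit clause, so x3 = True.
The clause (¬x4) is unit: x4 must be False.
x7, x8 are now unconstrained; take x7 = True, x8 = True.
Every clause has at least one true literal under this assignment.
Check each clause:
  1. {x4, ¬x7, ¬x5} — ¬x5 is true.
  2. {¬x5, x2} — ¬x5 is true.
  3. {¬x5, ¬x4, ¬x8} — ¬x5 is true.
  4. {x1, ¬x5, ¬x7} — ¬x5 is true.
  5. {¬x3, ¬x1, ¬x7} — ¬x1 is true.
  6. {¬x7, ¬x4, ¬x1} — ¬x4 is true.
  7. {x8, ¬x6, ¬x1} — x8 is true.
  8. {¬x6, x7, ¬x8} — ¬x6 is true.
  9. {¬x4, ¬x3} — ¬x4 is true.
  10. {x5, ¬x6} — ¬x6 is true.
  11. {¬x1, x5} — ¬x1 is true.
  12. {¬x1, ¬x7} — ¬x1 is true.
  13. {x3, ¬x4, ¬x1} — x3 is true.
  14. {x2, ¬x6} — ¬x6 is true.
  15. {¬x3, ¬x5, x2} — ¬x5 is true.
  16. {¬x2} — ¬x2 is true.
  17. {x3} — x3 is true.
  18. {¬x7, ¬x2, x5} — ¬x2 is true.
  19. {x8, ¬x2, ¬x7} — x8 is true.
  20. {¬x7, ¬x1, x5} — ¬x1 is true.

x1=0, x2=0, x3=1, x4=0, x5=0, x6=0, x7=1, x8=1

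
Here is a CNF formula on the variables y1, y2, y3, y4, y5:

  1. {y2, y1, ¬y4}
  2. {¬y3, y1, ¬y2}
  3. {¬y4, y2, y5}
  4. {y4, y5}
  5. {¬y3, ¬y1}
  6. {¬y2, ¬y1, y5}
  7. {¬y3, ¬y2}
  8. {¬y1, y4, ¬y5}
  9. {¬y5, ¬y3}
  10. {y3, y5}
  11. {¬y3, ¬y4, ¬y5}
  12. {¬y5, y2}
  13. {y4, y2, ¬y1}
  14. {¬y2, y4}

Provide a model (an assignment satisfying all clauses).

Try y1 = True.
  then y3 is forced to False.
  then y5 is forced to True.
  then y4 is forced to True.
  then y2 is forced to True.
Every clause has at least one true literal under this assignment.

y1=T, y2=T, y3=F, y4=T, y5=T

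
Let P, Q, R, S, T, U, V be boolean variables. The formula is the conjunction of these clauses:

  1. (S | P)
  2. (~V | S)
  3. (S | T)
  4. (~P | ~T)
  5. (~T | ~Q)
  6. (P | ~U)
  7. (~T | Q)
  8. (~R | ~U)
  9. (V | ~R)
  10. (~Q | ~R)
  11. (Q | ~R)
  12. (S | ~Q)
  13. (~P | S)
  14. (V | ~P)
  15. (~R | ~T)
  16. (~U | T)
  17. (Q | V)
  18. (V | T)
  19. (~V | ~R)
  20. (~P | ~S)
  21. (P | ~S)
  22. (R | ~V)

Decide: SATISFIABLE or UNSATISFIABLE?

P = True:
  propagation gives T=False, S=True; an empty clause results — contradiction.
P = False:
  propagation gives S=True; an empty clause results — contradiction.
Every branch closes, so no satisfying assignment exists.

UNSATISFIABLE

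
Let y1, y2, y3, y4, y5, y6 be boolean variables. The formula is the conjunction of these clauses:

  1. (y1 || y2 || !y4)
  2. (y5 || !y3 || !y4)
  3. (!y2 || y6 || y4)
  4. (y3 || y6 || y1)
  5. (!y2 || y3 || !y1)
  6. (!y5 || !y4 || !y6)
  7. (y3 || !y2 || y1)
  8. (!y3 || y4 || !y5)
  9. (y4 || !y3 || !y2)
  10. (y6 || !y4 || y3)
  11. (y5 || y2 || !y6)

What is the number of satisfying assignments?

Case analysis on y3 and y4:
  y3=T, y4=T: remaining (y1,y2,y5,y6) ∈ {(F,T,T,F); (T,F,T,F); (T,T,T,F)} — 3.
  y3=T, y4=F: remaining (y1,y2,y5,y6) ∈ {(F,F,F,F); (T,F,F,F)} — 2.
  y3=F, y4=T: a clause becomes empty — 0.
  y3=F, y4=F: remaining (y1,y2,y5,y6) ∈ {(F,F,T,T); (T,F,F,F); (T,F,T,F); (T,F,T,T)} — 4.
Total: 3 + 2 + 0 + 4 = 9.

9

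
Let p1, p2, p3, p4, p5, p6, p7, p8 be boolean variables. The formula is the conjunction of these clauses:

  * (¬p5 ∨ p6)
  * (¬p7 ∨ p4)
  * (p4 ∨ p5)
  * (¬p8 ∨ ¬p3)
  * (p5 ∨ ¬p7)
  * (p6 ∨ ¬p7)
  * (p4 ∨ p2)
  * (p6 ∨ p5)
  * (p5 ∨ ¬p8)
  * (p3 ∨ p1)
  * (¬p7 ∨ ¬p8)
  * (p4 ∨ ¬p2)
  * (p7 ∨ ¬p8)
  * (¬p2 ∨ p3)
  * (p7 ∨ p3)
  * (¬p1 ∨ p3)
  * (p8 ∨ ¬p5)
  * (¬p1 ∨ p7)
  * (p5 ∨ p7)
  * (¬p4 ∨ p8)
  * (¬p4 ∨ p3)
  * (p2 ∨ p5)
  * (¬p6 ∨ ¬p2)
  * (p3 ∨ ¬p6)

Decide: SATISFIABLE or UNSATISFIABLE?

UNSATISFIABLE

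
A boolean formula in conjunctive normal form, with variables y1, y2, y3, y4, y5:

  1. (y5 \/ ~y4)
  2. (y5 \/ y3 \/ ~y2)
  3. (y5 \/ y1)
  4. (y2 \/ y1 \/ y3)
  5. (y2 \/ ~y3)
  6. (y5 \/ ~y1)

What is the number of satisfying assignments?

Split on y5, then y1.
  y5=1, y1=1: y4 free; 3 ways for (y2,y3) × 2^1 = 6.
  y5=1, y1=0: remaining (y2,y3,y4) ∈ {(1,0,0); (1,0,1); (1,1,0); (1,1,1)} — 4.
  y5=0, y1=1: a clause becomes empty — 0.
  y5=0, y1=0: a clause becomes empty — 0.
Total: 6 + 4 + 0 + 0 = 10.

10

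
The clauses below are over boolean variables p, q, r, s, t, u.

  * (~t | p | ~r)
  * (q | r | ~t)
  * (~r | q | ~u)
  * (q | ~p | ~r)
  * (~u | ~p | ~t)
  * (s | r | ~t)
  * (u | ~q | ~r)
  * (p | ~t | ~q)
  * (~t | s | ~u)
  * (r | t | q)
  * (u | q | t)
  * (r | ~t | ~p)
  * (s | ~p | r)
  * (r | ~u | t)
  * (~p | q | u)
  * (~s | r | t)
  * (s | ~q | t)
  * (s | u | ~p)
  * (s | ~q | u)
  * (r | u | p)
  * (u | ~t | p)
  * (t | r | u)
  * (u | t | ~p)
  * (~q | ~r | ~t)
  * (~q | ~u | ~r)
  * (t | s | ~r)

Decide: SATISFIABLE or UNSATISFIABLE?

UNSATISFIABLE

t = True:
  r = True:
    propagation gives p=True, q=True; an empty clause results — contradiction.
  r = False:
    propagation gives q=True, s=True, p=True; an empty clause results — contradiction.
t = False:
  r = True:
    q = True:
      propagation gives u=True; contradiction.
    q = False:
      propagation gives u=False; contradiction.
  r = False:
    propagation gives q=True, u=False; an empty clause results — contradiction.
Every branch closes, so no satisfying assignment exists.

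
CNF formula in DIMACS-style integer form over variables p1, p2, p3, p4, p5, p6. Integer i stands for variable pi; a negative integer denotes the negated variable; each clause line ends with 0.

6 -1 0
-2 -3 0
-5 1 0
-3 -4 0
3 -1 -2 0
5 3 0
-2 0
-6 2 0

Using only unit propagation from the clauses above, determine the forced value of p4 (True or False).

False

(NOT p2) stands alone — p2 = False.
In (p2 OR NOT p6), p2 is now false; NOT p6 must hold, so p6 = False.
(p6 OR NOT p1) with p6 = False leaves only NOT p1, so p1 = False.
(p1 OR NOT p5) with p1 = False leaves only NOT p5, so p5 = False.
From (p3 OR p5) and p5 = False: p3 = True.
From (NOT p4 OR NOT p3) and p3 = True: p4 = False.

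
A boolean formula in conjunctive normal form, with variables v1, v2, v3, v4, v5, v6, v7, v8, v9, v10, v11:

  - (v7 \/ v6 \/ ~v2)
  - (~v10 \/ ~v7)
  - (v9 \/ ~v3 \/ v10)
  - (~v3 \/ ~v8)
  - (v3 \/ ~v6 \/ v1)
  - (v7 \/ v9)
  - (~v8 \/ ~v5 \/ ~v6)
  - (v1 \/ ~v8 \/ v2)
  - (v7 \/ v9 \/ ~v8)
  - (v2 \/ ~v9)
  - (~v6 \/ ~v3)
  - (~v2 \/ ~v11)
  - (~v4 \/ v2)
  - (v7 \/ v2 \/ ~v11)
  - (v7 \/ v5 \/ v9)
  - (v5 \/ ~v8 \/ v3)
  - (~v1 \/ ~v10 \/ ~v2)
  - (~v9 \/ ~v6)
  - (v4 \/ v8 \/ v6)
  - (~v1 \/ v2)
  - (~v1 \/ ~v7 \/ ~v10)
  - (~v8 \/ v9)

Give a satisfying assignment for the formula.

Pure literal: v11 appears only negated; assign v11 = False.
Try v1 = True.
  then v2 is forced to True.
  then v10 is forced to False.
Branch on v3: take v3 = False.
The remaining clauses are satisfied by v4 = True, v5 = True, v6 = True, v7 = True, v8 = False, v9 = False.
Every clause has at least one true literal under this assignment.

v1=T, v2=T, v3=F, v4=T, v5=T, v6=T, v7=T, v8=F, v9=F, v10=F, v11=F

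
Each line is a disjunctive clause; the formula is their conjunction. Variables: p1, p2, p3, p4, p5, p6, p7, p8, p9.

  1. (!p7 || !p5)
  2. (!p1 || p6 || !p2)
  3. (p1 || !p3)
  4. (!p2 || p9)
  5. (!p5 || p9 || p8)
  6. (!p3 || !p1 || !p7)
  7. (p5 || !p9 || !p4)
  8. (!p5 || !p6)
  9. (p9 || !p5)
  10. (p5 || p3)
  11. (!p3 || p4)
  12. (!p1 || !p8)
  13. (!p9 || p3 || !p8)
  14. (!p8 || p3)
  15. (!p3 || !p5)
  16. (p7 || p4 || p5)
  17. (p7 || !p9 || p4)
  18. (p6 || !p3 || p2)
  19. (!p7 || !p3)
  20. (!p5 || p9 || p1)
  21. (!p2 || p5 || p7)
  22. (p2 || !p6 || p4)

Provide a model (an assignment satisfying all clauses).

p1=False, p2=False, p3=False, p4=True, p5=True, p6=False, p7=False, p8=False, p9=True

Check each clause:
  1. (!p7 || !p5) — !p7 is true.
  2. (!p2 || p6 || !p1) — !p1 is true.
  3. (p1 || !p3) — !p3 is true.
  4. (!p2 || p9) — p9 is true.
  5. (p8 || !p5 || p9) — p9 is true.
  6. (!p3 || !p7 || !p1) — !p7 is true.
  7. (!p9 || p5 || !p4) — p5 is true.
  8. (!p5 || !p6) — !p6 is true.
  9. (!p5 || p9) — p9 is true.
  10. (p5 || p3) — p5 is true.
  11. (!p3 || p4) — p4 is true.
  12. (!p8 || !p1) — !p8 is true.
  13. (!p9 || !p8 || p3) — !p8 is true.
  14. (p3 || !p8) — !p8 is true.
  15. (!p5 || !p3) — !p3 is true.
  16. (p5 || p7 || p4) — p4 is true.
  17. (p7 || !p9 || p4) — p4 is true.
  18. (p2 || p6 || !p3) — !p3 is true.
  19. (!p3 || !p7) — !p7 is true.
  20. (!p5 || p1 || p9) — p9 is true.
  21. (p5 || !p2 || p7) — p5 is true.
  22. (p2 || p4 || !p6) — !p6 is true.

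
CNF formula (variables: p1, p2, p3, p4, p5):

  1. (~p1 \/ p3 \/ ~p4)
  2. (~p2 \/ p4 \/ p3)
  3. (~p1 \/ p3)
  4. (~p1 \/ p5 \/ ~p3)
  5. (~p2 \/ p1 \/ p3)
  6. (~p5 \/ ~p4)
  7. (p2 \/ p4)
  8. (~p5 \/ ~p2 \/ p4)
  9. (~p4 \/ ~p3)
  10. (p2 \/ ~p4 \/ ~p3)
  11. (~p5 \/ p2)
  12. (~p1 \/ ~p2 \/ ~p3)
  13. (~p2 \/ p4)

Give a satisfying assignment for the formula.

Set p1 = False and propagate.
Set p2 = False and propagate.
  then p4 is forced to True.
  then p5 is forced to False.
  then p3 is forced to False.
Every clause has at least one true literal under this assignment.

p1=F, p2=F, p3=F, p4=T, p5=F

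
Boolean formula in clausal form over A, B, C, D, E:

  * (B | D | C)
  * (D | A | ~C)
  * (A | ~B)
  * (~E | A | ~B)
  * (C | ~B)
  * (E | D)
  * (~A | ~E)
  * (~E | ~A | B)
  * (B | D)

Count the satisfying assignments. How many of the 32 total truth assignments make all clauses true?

7

Case analysis on B and A:
  B=T, A=T: remaining (C,D,E) ∈ {(T,T,F)} — 1.
  B=T, A=F: a clause becomes empty — 0.
  B=F, A=T: remaining (C,D,E) ∈ {(F,T,F); (T,T,F)} — 2.
  B=F, A=F: remaining (C,D,E) ∈ {(F,T,F); (F,T,T); (T,T,F); (T,T,T)} — 4.
Total: 1 + 0 + 2 + 4 = 7.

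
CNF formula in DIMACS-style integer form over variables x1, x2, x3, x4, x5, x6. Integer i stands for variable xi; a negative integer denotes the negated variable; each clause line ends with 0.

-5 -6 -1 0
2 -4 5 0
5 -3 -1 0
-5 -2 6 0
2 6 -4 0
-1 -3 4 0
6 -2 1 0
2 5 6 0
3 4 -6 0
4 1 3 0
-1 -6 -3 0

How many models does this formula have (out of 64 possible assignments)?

15

Split on x6, then x1.
  x6=1, x1=1: remaining (x2,x3,x4,x5) ∈ {(1,0,1,0)} — 1.
  x6=1, x1=0: 10 of the 16 assignments to (x2,x3,x4,x5) work.
  x6=0, x1=1: remaining (x2,x3,x4,x5) ∈ {(0,0,0,1); (1,0,0,0); (1,0,1,0)} — 3.
  x6=0, x1=0: remaining (x2,x3,x4,x5) ∈ {(0,1,0,1)} — 1.
Total: 1 + 10 + 3 + 1 = 15.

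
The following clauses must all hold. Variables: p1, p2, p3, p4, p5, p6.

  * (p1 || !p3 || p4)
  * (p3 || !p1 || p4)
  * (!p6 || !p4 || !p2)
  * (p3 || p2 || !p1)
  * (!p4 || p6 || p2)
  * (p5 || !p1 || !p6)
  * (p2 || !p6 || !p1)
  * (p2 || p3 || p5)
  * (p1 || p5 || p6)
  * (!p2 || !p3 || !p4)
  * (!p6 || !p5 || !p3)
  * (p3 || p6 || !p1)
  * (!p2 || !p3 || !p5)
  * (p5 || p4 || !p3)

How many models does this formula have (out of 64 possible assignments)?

9

Split on p3, then p1.
  p3=1, p1=1: remaining (p2,p4,p5,p6) ∈ {(0,0,1,0)} — 1.
  p3=1, p1=0: remaining (p2,p4,p5,p6) ∈ {(0,1,0,1)} — 1.
  p3=0, p1=1: a clause becomes empty — 0.
  p3=0, p1=0: 7 of the 16 assignments to (p2,p4,p5,p6) work.
Total: 1 + 1 + 0 + 7 = 9.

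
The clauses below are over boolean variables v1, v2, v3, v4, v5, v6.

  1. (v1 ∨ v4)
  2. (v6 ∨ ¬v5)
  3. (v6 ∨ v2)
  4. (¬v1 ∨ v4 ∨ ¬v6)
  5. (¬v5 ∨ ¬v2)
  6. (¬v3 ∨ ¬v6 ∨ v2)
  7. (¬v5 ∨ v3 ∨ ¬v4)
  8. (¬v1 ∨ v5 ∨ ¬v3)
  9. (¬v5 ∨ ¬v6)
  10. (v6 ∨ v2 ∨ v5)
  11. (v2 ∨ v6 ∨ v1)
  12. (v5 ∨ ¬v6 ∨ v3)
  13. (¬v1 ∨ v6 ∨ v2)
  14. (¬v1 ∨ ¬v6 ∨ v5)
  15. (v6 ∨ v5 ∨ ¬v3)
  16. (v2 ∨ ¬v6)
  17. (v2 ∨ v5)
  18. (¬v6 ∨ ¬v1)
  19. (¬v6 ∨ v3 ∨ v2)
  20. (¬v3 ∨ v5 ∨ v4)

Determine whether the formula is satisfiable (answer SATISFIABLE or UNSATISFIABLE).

Try v1 = True.
  then v6 is forced to False.
  then v5 is forced to False.
  then v2 is forced to True.
  then v3 is forced to False.
v4 is now unconstrained; take v4 = False.
Every clause has at least one true literal under this assignment.
So v1=T, v2=T, v3=F, v4=F, v5=F, v6=F is a satisfying assignment.

SATISFIABLE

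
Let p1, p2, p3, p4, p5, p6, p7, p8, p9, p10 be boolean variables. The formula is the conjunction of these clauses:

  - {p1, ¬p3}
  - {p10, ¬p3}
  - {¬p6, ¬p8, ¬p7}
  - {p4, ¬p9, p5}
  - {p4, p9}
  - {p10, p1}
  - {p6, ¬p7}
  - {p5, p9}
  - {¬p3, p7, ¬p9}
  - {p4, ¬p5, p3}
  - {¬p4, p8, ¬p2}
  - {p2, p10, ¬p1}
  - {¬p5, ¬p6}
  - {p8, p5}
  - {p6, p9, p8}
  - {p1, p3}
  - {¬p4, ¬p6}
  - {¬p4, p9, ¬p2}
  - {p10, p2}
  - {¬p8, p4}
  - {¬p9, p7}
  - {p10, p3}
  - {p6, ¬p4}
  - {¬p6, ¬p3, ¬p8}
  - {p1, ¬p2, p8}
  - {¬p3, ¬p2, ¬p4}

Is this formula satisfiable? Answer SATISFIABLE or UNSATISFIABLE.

p4 = True:
  propagation gives p6=False; an empty clause results — contradiction.
p4 = False:
  propagation gives p9=True, p5=True, p3=True, p1=True; an empty clause results — contradiction.
Every branch closes, so no satisfying assignment exists.

UNSATISFIABLE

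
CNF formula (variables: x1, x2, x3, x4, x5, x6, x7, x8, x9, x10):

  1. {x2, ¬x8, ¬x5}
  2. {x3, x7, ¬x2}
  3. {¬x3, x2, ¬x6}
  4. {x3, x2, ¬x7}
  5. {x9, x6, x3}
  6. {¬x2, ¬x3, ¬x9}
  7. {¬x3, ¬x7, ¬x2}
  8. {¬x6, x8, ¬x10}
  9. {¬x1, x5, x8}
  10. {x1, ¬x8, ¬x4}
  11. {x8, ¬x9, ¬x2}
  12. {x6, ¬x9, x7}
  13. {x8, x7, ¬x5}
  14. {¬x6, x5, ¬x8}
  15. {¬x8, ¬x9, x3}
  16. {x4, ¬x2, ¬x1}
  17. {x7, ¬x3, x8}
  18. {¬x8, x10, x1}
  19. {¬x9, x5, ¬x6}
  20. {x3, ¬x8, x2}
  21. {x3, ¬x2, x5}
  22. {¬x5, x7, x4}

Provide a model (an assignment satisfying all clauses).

Try x1 = True.
The remaining clauses are satisfied by x2 = False, x3 = True, x4 = False, x5 = True, x6 = False, x7 = True, x8 = False, x9 = False, x10 = True.

x1 = True, x2 = False, x3 = True, x4 = False, x5 = True, x6 = False, x7 = True, x8 = False, x9 = False, x10 = True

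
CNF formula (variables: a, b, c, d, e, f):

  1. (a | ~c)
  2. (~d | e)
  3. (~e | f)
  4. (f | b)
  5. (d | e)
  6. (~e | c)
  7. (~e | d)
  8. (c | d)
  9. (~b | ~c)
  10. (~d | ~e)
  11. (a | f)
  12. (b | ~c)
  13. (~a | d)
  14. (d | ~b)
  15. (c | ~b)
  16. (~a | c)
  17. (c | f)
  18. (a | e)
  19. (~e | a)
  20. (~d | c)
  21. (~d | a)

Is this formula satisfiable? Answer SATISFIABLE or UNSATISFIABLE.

UNSATISFIABLE

c = True:
  propagation gives a=True, b=False; an empty clause results — contradiction.
c = False:
  propagation gives e=False, d=False; an empty clause results — contradiction.
Every branch closes, so no satisfying assignment exists.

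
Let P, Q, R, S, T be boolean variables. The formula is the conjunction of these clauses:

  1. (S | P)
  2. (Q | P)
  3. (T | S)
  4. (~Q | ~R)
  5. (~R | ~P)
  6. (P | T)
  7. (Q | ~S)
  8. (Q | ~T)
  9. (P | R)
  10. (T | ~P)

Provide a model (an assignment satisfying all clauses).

P=True, Q=True, R=False, S=True, T=True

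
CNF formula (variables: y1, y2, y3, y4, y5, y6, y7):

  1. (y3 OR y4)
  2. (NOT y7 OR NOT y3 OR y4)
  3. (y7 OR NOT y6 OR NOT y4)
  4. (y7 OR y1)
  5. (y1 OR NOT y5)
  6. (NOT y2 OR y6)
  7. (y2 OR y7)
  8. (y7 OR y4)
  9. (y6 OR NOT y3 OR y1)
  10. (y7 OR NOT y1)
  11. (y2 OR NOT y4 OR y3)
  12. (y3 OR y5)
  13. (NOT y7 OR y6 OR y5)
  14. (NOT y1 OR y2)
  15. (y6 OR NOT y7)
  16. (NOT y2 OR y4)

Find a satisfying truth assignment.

y1=0, y2=1, y3=1, y4=1, y5=0, y6=1, y7=1

Branch on y1: take y1 = False.
  then y7 is forced to True.
  then y5 is forced to False.
  then y3 is forced to True.
  then y4 is forced to True.
  then y6 is forced to True.
y2 is now unconstrained; take y2 = True.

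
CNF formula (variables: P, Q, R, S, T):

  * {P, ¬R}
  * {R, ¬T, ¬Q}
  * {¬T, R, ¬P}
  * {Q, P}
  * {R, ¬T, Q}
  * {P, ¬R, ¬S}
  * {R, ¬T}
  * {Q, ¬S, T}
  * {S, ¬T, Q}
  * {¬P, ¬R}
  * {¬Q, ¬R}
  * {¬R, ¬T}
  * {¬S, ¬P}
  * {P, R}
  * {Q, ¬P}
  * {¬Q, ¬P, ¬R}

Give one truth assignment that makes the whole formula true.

P = True, Q = True, R = False, S = False, T = False

Try P = True.
  then R is forced to False.
  then T is forced to False.
  then S is forced to False.
  then Q is forced to True.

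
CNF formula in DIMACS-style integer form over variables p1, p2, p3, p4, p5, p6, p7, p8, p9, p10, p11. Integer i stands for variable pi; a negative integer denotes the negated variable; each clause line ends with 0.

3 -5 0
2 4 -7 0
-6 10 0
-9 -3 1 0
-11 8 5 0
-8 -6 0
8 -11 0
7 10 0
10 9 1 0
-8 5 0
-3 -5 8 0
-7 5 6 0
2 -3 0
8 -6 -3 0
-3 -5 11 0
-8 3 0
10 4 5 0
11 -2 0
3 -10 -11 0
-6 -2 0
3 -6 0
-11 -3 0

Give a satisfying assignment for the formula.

p1=F, p2=F, p3=F, p4=F, p5=F, p6=F, p7=F, p8=F, p9=F, p10=T, p11=F

Set p1 = False and propagate.
Set p2 = False and propagate.
  then p3 is forced to False.
  then p5 is forced to False.
  then p8 is forced to False.
  then p11 is forced to False.
  then p6 is forced to False.
  then p7 is forced to False.
  then p10 is forced to True.
p4, p9 are now unconstrained; take p4 = False, p9 = False.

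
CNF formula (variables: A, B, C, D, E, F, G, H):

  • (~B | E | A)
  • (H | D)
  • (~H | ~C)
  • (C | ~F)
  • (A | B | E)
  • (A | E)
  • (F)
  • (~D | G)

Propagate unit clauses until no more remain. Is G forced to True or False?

(F) stands alone — F = True.
(~F | C) with F = True leaves only C, so C = True.
In (~C | ~H), ~C is now false; ~H must hold, so H = False.
(H | D): since H = False, the clause reduces to (D). D = True.
From (G | ~D) and D = True: G = True.

True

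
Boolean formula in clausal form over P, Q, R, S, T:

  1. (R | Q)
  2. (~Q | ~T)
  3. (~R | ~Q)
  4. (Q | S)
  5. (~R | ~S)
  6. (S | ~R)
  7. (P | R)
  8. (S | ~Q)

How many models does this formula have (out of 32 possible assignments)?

The models are:
  P=T Q=T R=F S=T T=F
Count: 1.

1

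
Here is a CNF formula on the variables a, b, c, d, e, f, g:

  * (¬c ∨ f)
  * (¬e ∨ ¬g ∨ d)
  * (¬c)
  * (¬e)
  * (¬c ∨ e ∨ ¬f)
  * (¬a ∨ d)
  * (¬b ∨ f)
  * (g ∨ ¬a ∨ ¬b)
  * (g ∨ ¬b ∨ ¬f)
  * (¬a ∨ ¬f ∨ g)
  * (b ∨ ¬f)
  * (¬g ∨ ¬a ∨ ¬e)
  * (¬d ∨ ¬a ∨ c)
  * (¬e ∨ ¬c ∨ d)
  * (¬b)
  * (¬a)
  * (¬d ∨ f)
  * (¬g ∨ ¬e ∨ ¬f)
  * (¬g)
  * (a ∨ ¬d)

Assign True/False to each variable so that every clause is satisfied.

a = F  b = F  c = F  d = F  e = F  f = F  g = F

Check each clause:
  1. (f ∨ ¬c) — ¬c is true.
  2. (¬e ∨ ¬g ∨ d) — ¬g is true.
  3. (¬c) — ¬c is true.
  4. (¬e) — ¬e is true.
  5. (¬c ∨ e ∨ ¬f) — ¬c is true.
  6. (¬a ∨ d) — ¬a is true.
  7. (f ∨ ¬b) — ¬b is true.
  8. (¬b ∨ ¬a ∨ g) — ¬b is true.
  9. (¬b ∨ ¬f ∨ g) — ¬f is true.
  10. (¬f ∨ ¬a ∨ g) — ¬f is true.
  11. (b ∨ ¬f) — ¬f is true.
  12. (¬g ∨ ¬a ∨ ¬e) — ¬g is true.
  13. (¬d ∨ c ∨ ¬a) — ¬d is true.
  14. (¬c ∨ ¬e ∨ d) — ¬e is true.
  15. (¬b) — ¬b is true.
  16. (¬a) — ¬a is true.
  17. (f ∨ ¬d) — ¬d is true.
  18. (¬e ∨ ¬f ∨ ¬g) — ¬g is true.
  19. (¬g) — ¬g is true.
  20. (a ∨ ¬d) — ¬d is true.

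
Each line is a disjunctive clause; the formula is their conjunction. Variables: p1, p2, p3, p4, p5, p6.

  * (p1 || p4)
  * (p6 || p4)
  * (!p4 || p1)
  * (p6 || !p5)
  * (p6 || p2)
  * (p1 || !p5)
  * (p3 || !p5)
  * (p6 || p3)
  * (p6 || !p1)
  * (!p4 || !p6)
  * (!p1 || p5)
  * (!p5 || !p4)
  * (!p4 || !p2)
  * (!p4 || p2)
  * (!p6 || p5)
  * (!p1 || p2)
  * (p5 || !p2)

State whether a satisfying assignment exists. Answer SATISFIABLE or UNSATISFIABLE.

SATISFIABLE

p3 occurs only positively in the remaining clauses — set p3 = True.
Set p1 = True and propagate.
  then p6 is forced to True.
  then p4 is forced to False.
  then p5 is forced to True.
  then p2 is forced to True.
So p1=T, p2=T, p3=T, p4=F, p5=T, p6=T is a satisfying assignment.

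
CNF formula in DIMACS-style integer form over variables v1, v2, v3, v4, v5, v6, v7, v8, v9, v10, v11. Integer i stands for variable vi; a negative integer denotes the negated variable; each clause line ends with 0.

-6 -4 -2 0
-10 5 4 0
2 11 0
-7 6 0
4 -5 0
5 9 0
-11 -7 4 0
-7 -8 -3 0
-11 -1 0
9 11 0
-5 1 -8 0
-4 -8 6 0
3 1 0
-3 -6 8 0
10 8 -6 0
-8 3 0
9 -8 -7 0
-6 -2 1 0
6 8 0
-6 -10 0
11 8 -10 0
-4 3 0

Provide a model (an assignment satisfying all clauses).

v1 = T, v2 = T, v3 = T, v4 = F, v5 = F, v6 = F, v7 = F, v8 = T, v9 = T, v10 = F, v11 = F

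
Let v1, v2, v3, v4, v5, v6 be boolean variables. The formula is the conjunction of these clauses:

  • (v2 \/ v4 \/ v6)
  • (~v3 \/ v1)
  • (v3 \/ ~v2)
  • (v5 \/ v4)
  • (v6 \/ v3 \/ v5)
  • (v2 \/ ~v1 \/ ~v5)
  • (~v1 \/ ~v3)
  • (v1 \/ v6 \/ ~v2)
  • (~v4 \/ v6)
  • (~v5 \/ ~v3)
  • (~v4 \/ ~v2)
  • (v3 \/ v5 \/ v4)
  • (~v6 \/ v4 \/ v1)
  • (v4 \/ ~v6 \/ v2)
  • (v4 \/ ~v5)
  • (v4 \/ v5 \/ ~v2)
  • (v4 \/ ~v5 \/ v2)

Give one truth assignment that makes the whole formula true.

Try v1 = False.
  then v3 is forced to False.
  then v2 is forced to False.
Branch on v4: take v4 = True.
  then v6 is forced to True.
v5 is now unconstrained; take v5 = False.
Check each clause:
  1. (v4 \/ v6 \/ v2) — v4 is true.
  2. (~v3 \/ v1) — ~v3 is true.
  3. (~v2 \/ v3) — ~v2 is true.
  4. (v4 \/ v5) — v4 is true.
  5. (v6 \/ v5 \/ v3) — v6 is true.
  6. (~v5 \/ v2 \/ ~v1) — ~v5 is true.
  7. (~v1 \/ ~v3) — ~v3 is true.
  8. (v1 \/ v6 \/ ~v2) — v6 is true.
  9. (v6 \/ ~v4) — v6 is true.
  10. (~v5 \/ ~v3) — ~v5 is true.
  11. (~v2 \/ ~v4) — ~v2 is true.
  12. (v5 \/ v4 \/ v3) — v4 is true.
  13. (~v6 \/ v1 \/ v4) — v4 is true.
  14. (~v6 \/ v2 \/ v4) — v4 is true.
  15. (v4 \/ ~v5) — ~v5 is true.
  16. (v4 \/ v5 \/ ~v2) — v4 is true.
  17. (v2 \/ ~v5 \/ v4) — ~v5 is true.

v1=0, v2=0, v3=0, v4=1, v5=0, v6=1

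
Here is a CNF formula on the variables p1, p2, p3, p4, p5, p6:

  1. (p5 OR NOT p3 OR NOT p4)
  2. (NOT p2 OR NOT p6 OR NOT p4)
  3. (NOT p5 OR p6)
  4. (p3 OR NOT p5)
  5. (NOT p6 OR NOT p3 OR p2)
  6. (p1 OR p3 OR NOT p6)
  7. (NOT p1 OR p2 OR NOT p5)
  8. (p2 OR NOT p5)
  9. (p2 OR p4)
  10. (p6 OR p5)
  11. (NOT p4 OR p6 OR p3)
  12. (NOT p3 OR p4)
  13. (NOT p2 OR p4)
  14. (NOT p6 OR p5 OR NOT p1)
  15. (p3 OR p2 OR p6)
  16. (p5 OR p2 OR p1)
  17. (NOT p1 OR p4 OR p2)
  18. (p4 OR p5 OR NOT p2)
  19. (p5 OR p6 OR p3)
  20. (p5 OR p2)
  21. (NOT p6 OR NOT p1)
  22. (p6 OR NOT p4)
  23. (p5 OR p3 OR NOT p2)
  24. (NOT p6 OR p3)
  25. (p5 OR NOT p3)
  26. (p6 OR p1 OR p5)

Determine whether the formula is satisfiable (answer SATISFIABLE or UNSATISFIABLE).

UNSATISFIABLE

p5 = True:
  propagation gives p6=True, p3=True, p2=True, p4=False; an empty clause results — contradiction.
p5 = False:
  propagation gives p6=True, p1=False, p3=True; an empty clause results — contradiction.
Every branch closes, so no satisfying assignment exists.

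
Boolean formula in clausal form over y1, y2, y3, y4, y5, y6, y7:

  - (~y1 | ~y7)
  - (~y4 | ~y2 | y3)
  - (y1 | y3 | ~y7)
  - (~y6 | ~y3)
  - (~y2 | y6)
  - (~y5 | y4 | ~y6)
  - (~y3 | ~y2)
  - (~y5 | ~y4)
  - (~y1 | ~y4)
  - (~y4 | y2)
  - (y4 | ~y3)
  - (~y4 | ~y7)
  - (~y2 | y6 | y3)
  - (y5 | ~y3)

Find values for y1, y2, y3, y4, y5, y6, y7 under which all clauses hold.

y1=False, y2=False, y3=False, y4=False, y5=True, y6=False, y7=False

Check each clause:
  1. (~y1 | ~y7) — ~y7 is true.
  2. (y3 | ~y4 | ~y2) — ~y4 is true.
  3. (y1 | y3 | ~y7) — ~y7 is true.
  4. (~y3 | ~y6) — ~y6 is true.
  5. (y6 | ~y2) — ~y2 is true.
  6. (~y5 | y4 | ~y6) — ~y6 is true.
  7. (~y3 | ~y2) — ~y3 is true.
  8. (~y4 | ~y5) — ~y4 is true.
  9. (~y4 | ~y1) — ~y4 is true.
  10. (y2 | ~y4) — ~y4 is true.
  11. (y4 | ~y3) — ~y3 is true.
  12. (~y7 | ~y4) — ~y7 is true.
  13. (~y2 | y6 | y3) — ~y2 is true.
  14. (~y3 | y5) — ~y3 is true.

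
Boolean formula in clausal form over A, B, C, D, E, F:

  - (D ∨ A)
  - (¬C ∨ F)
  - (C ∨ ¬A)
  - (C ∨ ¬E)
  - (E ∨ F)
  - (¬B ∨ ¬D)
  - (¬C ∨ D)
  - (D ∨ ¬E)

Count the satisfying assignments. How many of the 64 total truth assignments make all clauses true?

5

Satisfying assignments:
  A=F B=F C=F D=T E=F F=T
  A=F B=F C=T D=T E=F F=T
  A=F B=F C=T D=T E=T F=T
  A=T B=F C=T D=T E=F F=T
  A=T B=F C=T D=T E=T F=T
That's 5 in total.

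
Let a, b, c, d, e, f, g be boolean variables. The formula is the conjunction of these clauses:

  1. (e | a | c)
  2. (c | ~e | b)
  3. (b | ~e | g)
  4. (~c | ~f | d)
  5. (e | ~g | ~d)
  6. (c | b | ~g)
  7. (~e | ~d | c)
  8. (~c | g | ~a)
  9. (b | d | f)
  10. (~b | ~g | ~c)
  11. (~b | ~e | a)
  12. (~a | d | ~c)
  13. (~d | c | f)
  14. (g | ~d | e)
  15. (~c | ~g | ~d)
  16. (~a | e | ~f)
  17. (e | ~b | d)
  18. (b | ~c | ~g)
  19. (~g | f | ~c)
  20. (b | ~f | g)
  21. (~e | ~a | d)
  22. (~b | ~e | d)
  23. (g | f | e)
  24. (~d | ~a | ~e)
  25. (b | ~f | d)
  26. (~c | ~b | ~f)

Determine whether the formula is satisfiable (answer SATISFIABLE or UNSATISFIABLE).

UNSATISFIABLE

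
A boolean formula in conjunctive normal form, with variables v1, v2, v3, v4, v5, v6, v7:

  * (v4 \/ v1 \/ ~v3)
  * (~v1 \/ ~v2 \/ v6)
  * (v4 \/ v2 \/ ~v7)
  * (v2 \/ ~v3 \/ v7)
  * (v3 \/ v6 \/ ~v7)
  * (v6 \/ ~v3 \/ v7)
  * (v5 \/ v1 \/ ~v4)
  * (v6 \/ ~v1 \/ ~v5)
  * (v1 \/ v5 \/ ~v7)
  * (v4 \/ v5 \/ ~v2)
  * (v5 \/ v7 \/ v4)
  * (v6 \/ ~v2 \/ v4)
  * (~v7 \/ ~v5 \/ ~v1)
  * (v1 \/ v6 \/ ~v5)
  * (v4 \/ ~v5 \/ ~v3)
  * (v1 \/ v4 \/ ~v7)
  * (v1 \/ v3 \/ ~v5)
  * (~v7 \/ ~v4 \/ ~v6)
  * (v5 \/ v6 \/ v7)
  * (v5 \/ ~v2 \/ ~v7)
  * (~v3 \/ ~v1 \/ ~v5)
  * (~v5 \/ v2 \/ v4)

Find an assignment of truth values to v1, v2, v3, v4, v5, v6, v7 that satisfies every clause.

v1=True, v2=True, v3=False, v4=True, v5=False, v6=True, v7=False

Set v1 = True and propagate.
Set v2 = True and propagate.
  then v6 is forced to True.
Try v3 = False.
For the remaining variables, v4 = True, v5 = False, v7 = False works.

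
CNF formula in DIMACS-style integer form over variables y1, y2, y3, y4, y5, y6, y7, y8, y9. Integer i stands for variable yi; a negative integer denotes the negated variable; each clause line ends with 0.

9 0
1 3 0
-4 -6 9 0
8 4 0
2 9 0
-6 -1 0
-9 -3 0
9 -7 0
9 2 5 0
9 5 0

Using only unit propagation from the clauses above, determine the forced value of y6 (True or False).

False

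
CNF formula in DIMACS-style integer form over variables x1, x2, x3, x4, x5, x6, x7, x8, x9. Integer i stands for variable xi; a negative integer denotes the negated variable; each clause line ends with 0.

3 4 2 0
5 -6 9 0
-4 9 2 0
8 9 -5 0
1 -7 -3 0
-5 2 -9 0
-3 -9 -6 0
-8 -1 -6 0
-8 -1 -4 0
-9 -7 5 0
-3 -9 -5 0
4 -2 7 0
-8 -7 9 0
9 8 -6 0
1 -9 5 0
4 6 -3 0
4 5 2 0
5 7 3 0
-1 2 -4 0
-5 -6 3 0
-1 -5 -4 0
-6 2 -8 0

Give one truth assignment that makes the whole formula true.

x1=F, x2=T, x3=F, x4=F, x5=T, x6=F, x7=T, x8=F, x9=T

Try x1 = False.
Try x2 = True.
The remaining clauses are satisfied by x3 = False, x4 = False, x5 = True, x6 = False, x7 = True, x8 = False, x9 = True.
Every clause has at least one true literal under this assignment.
Check each clause:
  1. (x3 | x4 | x2) — x2 is true.
  2. (~x6 | x5 | x9) — x9 is true.
  3. (x2 | ~x4 | x9) — x9 is true.
  4. (x9 | x8 | ~x5) — x9 is true.
  5. (x1 | ~x3 | ~x7) — ~x3 is true.
  6. (~x5 | x2 | ~x9) — x2 is true.
  7. (~x3 | ~x9 | ~x6) — ~x6 is true.
  8. (~x1 | ~x8 | ~x6) — ~x8 is true.
  9. (~x4 | ~x1 | ~x8) — ~x8 is true.
  10. (x5 | ~x7 | ~x9) — x5 is true.
  11. (~x3 | ~x9 | ~x5) — ~x3 is true.
  12. (~x2 | x7 | x4) — x7 is true.
  13. (x9 | ~x8 | ~x7) — ~x8 is true.
  14. (x9 | ~x6 | x8) — x9 is true.
  15. (~x9 | x5 | x1) — x5 is true.
  16. (x6 | ~x3 | x4) — ~x3 is true.
  17. (x4 | x5 | x2) — x2 is true.
  18. (x3 | x7 | x5) — x5 is true.
  19. (x2 | ~x1 | ~x4) — x2 is true.
  20. (x3 | ~x6 | ~x5) — ~x6 is true.
  21. (~x1 | ~x4 | ~x5) — ~x4 is true.
  22. (~x8 | ~x6 | x2) — ~x8 is true.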